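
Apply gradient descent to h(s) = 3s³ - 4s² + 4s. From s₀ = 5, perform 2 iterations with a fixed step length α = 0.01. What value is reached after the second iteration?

h′(s) = 9s² - 8s + 4
Step 1: h′(5) = 189; s₁ = 5 − 0.01·189 = 3.11
Step 2: h′(3.11) = 66.1689; s₂ = 3.11 − 0.01·66.1689 = 2.448311

2.448311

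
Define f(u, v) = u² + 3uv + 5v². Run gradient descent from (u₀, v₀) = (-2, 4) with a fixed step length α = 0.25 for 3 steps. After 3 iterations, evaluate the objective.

1580.6494140625

∇f = (2u + 3v, 3u + 10v)
(u₁, v₁) = (-2, 4) − 0.25·(8, 34) = (-4, -4.5)
(u₂, v₂) = (-4, -4.5) − 0.25·(-21.5, -57) = (1.375, 9.75)
(u₃, v₃) = (1.375, 9.75) − 0.25·(32, 101.625) = (-6.625, -15.65625)
f(-6.625, -15.65625) = 1580.6494140625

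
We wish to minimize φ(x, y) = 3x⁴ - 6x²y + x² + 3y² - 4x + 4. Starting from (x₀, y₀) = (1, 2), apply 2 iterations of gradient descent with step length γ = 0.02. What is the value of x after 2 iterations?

∇φ = (12x³ - 12xy + 2x - 4, -6x² + 6y)
(x₁, y₁) = (1, 2) − 0.02·(-14, 6) = (1.28, 1.88)
(x₂, y₂) = (1.28, 1.88) − 0.02·(-5.150976, 1.4496) = (1.38301952, 1.851008)
x = 1.38301952

1.38301952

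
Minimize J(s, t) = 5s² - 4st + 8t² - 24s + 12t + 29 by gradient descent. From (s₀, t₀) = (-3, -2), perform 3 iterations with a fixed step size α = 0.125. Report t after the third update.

∇J = (10s - 4t - 24, -4s + 16t + 12)
(s₁, t₁) = (-3, -2) − 0.125·(-46, -8) = (2.75, -1)
(s₂, t₂) = (2.75, -1) − 0.125·(7.5, -15) = (1.8125, 0.875)
(s₃, t₃) = (1.8125, 0.875) − 0.125·(-9.375, 18.75) = (2.984375, -1.46875)
t = -1.46875

-1.46875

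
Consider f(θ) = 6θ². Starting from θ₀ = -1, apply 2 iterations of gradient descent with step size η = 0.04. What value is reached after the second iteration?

-0.2704

f′(θ) = 12θ
Step 1: f′(-1) = -12; θ₁ = -1 − 0.04·(-12) = -0.52
Step 2: f′(-0.52) = -6.24; θ₂ = -0.52 − 0.04·(-6.24) = -0.2704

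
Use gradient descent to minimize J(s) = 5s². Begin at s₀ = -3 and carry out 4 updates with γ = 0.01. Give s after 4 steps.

J′(s) = 10s
s₁ = -3 − 0.01·(-30) = -2.7
s₂ = -2.7 − 0.01·(-27) = -2.43
s₃ = -2.43 − 0.01·(-24.3) = -2.187
s₄ = -2.187 − 0.01·(-21.87) = -1.9683

-1.9683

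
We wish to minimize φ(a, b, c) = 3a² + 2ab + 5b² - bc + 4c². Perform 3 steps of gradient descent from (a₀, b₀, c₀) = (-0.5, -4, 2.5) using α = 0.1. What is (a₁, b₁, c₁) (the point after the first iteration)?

(0.6, 0.35, 0.1)

∇φ = (6a + 2b, 2a + 10b - c, -b + 8c)
Step 1: at (-0.5, -4, 2.5), ∇φ = (-11, -43.5, 24) → (-0.5, -4, 2.5) − 0.1·(-11, -43.5, 24) = (0.6, 0.35, 0.1)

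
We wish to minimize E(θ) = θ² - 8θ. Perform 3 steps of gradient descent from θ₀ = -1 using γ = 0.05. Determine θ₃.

0.355

E′(θ) = 2θ - 8
θ₁ = -1 − 0.05·(-10) = -0.5
θ₂ = -0.5 − 0.05·(-9) = -0.05
θ₃ = -0.05 − 0.05·(-8.1) = 0.355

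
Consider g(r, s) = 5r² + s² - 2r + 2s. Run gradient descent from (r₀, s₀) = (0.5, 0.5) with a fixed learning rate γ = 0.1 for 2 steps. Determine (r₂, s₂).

(0.2, -0.04)

∇g = (10r - 2, 2s + 2)
Step 1: at (0.5, 0.5), ∇g = (3, 3) → (0.5, 0.5) − 0.1·(3, 3) = (0.2, 0.2)
Step 2: at (0.2, 0.2), ∇g = (0, 2.4) → (0.2, 0.2) − 0.1·(0, 2.4) = (0.2, -0.04)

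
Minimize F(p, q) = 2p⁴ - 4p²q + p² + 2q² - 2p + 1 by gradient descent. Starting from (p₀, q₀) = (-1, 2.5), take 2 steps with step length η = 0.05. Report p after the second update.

-1.2944

∇F = (8p³ - 8pq + 2p - 2, -4p² + 4q)
(p₁, q₁) = (-1, 2.5) − 0.05·(8, 6) = (-1.4, 2.2)
(p₂, q₂) = (-1.4, 2.2) − 0.05·(-2.112, 0.96) = (-1.2944, 2.152)
p = -1.2944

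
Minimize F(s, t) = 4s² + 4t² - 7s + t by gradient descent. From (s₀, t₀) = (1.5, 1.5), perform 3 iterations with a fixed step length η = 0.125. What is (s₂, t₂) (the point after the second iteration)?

∇F = (8s - 7, 8t + 1)
Step 1: at (1.5, 1.5), ∇F = (5, 13) → (1.5, 1.5) − 0.125·(5, 13) = (0.875, -0.125)
Step 2: at (0.875, -0.125), ∇F = (0, 0) → (0.875, -0.125) − 0.125·(0, 0) = (0.875, -0.125)

(0.875, -0.125)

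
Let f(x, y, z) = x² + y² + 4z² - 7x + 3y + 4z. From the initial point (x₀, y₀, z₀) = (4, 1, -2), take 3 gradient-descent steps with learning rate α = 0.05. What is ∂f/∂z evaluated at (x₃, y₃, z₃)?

∇f = (2x - 7, 2y + 3, 8z + 4)
(x₁, y₁, z₁) = (4, 1, -2) − 0.05·(1, 5, -12) = (3.95, 0.75, -1.4)
(x₂, y₂, z₂) = (3.95, 0.75, -1.4) − 0.05·(0.9, 4.5, -7.2) = (3.905, 0.525, -1.04)
(x₃, y₃, z₃) = (3.905, 0.525, -1.04) − 0.05·(0.81, 4.05, -4.32) = (3.8645, 0.3225, -0.824)
∂f/∂z at (3.8645, 0.3225, -0.824) = -2.592

-2.592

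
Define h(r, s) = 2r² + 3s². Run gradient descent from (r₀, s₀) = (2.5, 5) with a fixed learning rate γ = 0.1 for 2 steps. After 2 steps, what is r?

∇h = (4r, 6s)
(r₁, s₁) = (2.5, 5) − 0.1·(10, 30) = (1.5, 2)
(r₂, s₂) = (1.5, 2) − 0.1·(6, 12) = (0.9, 0.8)
r = 0.9

0.9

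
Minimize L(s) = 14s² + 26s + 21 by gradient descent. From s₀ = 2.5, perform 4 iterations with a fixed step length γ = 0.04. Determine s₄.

-0.92786048

L′(s) = 28s + 26
s₁ = 2.5 − 0.04·96 = -1.34
s₂ = -1.34 − 0.04·(-11.52) = -0.8792
s₃ = -0.8792 − 0.04·1.3824 = -0.934496
s₄ = -0.934496 − 0.04·(-0.165888) = -0.92786048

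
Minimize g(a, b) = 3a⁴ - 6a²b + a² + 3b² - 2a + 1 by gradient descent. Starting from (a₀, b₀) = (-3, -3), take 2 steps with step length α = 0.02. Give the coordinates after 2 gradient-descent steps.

(-43.3904, 2.664)

∇g = (12a³ - 12ab + 2a - 2, -6a² + 6b)
(a₁, b₁) = (-3, -3) − 0.02·(-440, -72) = (5.8, -1.56)
(a₂, b₂) = (5.8, -1.56) − 0.02·(2459.52, -211.2) = (-43.3904, 2.664)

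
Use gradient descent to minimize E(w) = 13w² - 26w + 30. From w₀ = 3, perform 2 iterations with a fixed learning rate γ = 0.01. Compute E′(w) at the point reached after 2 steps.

28.4752

E′(w) = 26w - 26
Step 1: E′(3) = 52; w₁ = 3 − 0.01·52 = 2.48
Step 2: E′(2.48) = 38.48; w₂ = 2.48 − 0.01·38.48 = 2.0952
E′(w) at (2.0952) = 28.4752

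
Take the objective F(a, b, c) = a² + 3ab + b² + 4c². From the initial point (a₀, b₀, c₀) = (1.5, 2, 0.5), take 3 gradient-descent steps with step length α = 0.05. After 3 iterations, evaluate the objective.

2.68819604296875

∇F = (2a + 3b, 3a + 2b, 8c)
Step 1: at (1.5, 2, 0.5), ∇F = (9, 8.5, 4) → (1.5, 2, 0.5) − 0.05·(9, 8.5, 4) = (1.05, 1.575, 0.3)
Step 2: at (1.05, 1.575, 0.3), ∇F = (6.825, 6.3, 2.4) → (1.05, 1.575, 0.3) − 0.05·(6.825, 6.3, 2.4) = (0.70875, 1.26, 0.18)
Step 3: at (0.70875, 1.26, 0.18), ∇F = (5.1975, 4.64625, 1.44) → (0.70875, 1.26, 0.18) − 0.05·(5.1975, 4.64625, 1.44) = (0.448875, 1.0276875, 0.108)
F(0.448875, 1.0276875, 0.108) = 2.68819604296875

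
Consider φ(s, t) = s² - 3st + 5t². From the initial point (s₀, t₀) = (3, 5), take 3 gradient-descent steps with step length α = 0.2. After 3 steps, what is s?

∇φ = (2s - 3t, -3s + 10t)
Step 1: at (3, 5), ∇φ = (-9, 41) → (3, 5) − 0.2·(-9, 41) = (4.8, -3.2)
Step 2: at (4.8, -3.2), ∇φ = (19.2, -46.4) → (4.8, -3.2) − 0.2·(19.2, -46.4) = (0.96, 6.08)
Step 3: at (0.96, 6.08), ∇φ = (-16.32, 57.92) → (0.96, 6.08) − 0.2·(-16.32, 57.92) = (4.224, -5.504)
s = 4.224

4.224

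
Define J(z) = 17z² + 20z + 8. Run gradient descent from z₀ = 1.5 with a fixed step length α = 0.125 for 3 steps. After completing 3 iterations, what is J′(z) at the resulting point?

J′(z) = 34z + 20
Step 1: J′(1.5) = 71; z₁ = 1.5 − 0.125·71 = -7.375
Step 2: J′(-7.375) = -230.75; z₂ = -7.375 − 0.125·(-230.75) = 21.46875
Step 3: J′(21.46875) = 749.9375; z₃ = 21.46875 − 0.125·749.9375 = -72.2734375
J′(z) at (-72.2734375) = -2437.296875

-2437.296875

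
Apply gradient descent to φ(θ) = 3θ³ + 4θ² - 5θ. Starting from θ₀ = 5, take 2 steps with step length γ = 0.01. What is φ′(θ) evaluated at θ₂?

φ′(θ) = 9θ² + 8θ - 5
θ₁ = 5 − 0.01·260 = 2.4
θ₂ = 2.4 − 0.01·66.04 = 1.7396
φ′(θ) at (1.7396) = 36.15267344

36.15267344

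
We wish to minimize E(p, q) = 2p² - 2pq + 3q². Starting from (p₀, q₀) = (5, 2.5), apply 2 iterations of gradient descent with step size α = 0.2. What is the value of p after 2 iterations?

1

∇E = (4p - 2q, -2p + 6q)
(p₁, q₁) = (5, 2.5) − 0.2·(15, 5) = (2, 1.5)
(p₂, q₂) = (2, 1.5) − 0.2·(5, 5) = (1, 0.5)
p = 1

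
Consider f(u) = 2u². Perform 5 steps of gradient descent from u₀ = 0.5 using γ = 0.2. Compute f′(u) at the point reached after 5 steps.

f′(u) = 4u
Step 1: f′(0.5) = 2; u₁ = 0.5 − 0.2·2 = 0.1
Step 2: f′(0.1) = 0.4; u₂ = 0.1 − 0.2·0.4 = 0.02
Step 3: f′(0.02) = 0.08; u₃ = 0.02 − 0.2·0.08 = 0.004
Step 4: f′(0.004) = 0.016; u₄ = 0.004 − 0.2·0.016 = 0.0008
Step 5: f′(0.0008) = 0.0032; u₅ = 0.0008 − 0.2·0.0032 = 0.00016
f′(u) at (0.00016) = 0.00064

0.00064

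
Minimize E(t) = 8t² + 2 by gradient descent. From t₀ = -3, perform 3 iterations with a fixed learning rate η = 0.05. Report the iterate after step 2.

E′(t) = 16t
t₁ = -3 − 0.05·(-48) = -0.6
t₂ = -0.6 − 0.05·(-9.6) = -0.12

-0.12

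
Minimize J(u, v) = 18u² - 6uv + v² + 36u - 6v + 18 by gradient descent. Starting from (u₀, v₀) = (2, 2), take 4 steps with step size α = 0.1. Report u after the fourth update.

137.0432

∇J = (36u - 6v + 36, -6u + 2v - 6)
Step 1: at (2, 2), ∇J = (96, -14) → (2, 2) − 0.1·(96, -14) = (-7.6, 3.4)
Step 2: at (-7.6, 3.4), ∇J = (-258, 46.4) → (-7.6, 3.4) − 0.1·(-258, 46.4) = (18.2, -1.24)
Step 3: at (18.2, -1.24), ∇J = (698.64, -117.68) → (18.2, -1.24) − 0.1·(698.64, -117.68) = (-51.664, 10.528)
Step 4: at (-51.664, 10.528), ∇J = (-1887.072, 325.04) → (-51.664, 10.528) − 0.1·(-1887.072, 325.04) = (137.0432, -21.976)
u = 137.0432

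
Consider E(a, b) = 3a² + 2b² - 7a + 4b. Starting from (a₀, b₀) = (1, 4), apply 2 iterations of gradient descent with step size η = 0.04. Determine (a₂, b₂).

(1.0704, 2.528)

∇E = (6a - 7, 4b + 4)
Step 1: at (1, 4), ∇E = (-1, 20) → (1, 4) − 0.04·(-1, 20) = (1.04, 3.2)
Step 2: at (1.04, 3.2), ∇E = (-0.76, 16.8) → (1.04, 3.2) − 0.04·(-0.76, 16.8) = (1.0704, 2.528)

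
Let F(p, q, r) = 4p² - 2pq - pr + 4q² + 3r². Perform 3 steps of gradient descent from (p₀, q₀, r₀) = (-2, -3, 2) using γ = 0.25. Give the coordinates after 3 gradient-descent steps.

∇F = (8p - 2q - r, -2p + 8q, -p + 6r)
(p₁, q₁, r₁) = (-2, -3, 2) − 0.25·(-12, -20, 14) = (1, 2, -1.5)
(p₂, q₂, r₂) = (1, 2, -1.5) − 0.25·(5.5, 14, -10) = (-0.375, -1.5, 1)
(p₃, q₃, r₃) = (-0.375, -1.5, 1) − 0.25·(-1, -11.25, 6.375) = (-0.125, 1.3125, -0.59375)

(-0.125, 1.3125, -0.59375)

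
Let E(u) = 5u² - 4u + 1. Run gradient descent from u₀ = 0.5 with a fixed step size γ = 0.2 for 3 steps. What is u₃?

0.3

E′(u) = 10u - 4
Step 1: E′(0.5) = 1; u₁ = 0.5 − 0.2·1 = 0.3
Step 2: E′(0.3) = -1; u₂ = 0.3 − 0.2·(-1) = 0.5
Step 3: E′(0.5) = 1; u₃ = 0.5 − 0.2·1 = 0.3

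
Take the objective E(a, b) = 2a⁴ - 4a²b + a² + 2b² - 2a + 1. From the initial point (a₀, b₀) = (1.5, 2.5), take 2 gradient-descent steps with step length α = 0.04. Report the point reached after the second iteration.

(1.51519616, 2.465824)

∇E = (8a³ - 8ab + 2a - 2, -4a² + 4b)
(a₁, b₁) = (1.5, 2.5) − 0.04·(-2, 1) = (1.58, 2.46)
(a₂, b₂) = (1.58, 2.46) − 0.04·(1.620096, -0.1456) = (1.51519616, 2.465824)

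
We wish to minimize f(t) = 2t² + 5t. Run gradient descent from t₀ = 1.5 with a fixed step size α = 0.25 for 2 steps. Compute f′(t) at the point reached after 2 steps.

0

f′(t) = 4t + 5
Step 1: f′(1.5) = 11; t₁ = 1.5 − 0.25·11 = -1.25
Step 2: f′(-1.25) = 0; t₂ = -1.25 − 0.25·0 = -1.25
f′(t) at (-1.25) = 0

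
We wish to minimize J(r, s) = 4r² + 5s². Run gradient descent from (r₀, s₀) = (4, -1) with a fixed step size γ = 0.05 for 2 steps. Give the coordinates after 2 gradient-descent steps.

∇J = (8r, 10s)
(r₁, s₁) = (4, -1) − 0.05·(32, -10) = (2.4, -0.5)
(r₂, s₂) = (2.4, -0.5) − 0.05·(19.2, -5) = (1.44, -0.25)

(1.44, -0.25)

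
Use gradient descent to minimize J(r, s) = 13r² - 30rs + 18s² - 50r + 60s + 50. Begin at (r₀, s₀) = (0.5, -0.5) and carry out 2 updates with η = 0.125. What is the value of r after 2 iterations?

∇J = (26r - 30s - 50, -30r + 36s + 60)
Step 1: at (0.5, -0.5), ∇J = (-22, 27) → (0.5, -0.5) − 0.125·(-22, 27) = (3.25, -3.875)
Step 2: at (3.25, -3.875), ∇J = (150.75, -177) → (3.25, -3.875) − 0.125·(150.75, -177) = (-15.59375, 18.25)
r = -15.59375

-15.59375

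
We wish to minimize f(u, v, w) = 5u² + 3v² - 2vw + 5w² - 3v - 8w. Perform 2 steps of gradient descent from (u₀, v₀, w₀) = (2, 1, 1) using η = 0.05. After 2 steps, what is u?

∇f = (10u, 6v - 2w - 3, -2v + 10w - 8)
Step 1: at (2, 1, 1), ∇f = (20, 1, 0) → (2, 1, 1) − 0.05·(20, 1, 0) = (1, 0.95, 1)
Step 2: at (1, 0.95, 1), ∇f = (10, 0.7, 0.1) → (1, 0.95, 1) − 0.05·(10, 0.7, 0.1) = (0.5, 0.915, 0.995)
u = 0.5

0.5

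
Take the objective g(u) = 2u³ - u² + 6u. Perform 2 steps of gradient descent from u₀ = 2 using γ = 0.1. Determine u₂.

g′(u) = 6u² - 2u + 6
Step 1: g′(2) = 26; u₁ = 2 − 0.1·26 = -0.6
Step 2: g′(-0.6) = 9.36; u₂ = -0.6 − 0.1·9.36 = -1.536

-1.536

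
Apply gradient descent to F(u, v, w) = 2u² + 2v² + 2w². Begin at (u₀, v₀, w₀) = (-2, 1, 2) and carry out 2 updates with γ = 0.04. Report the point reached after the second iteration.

∇F = (4u, 4v, 4w)
(u₁, v₁, w₁) = (-2, 1, 2) − 0.04·(-8, 4, 8) = (-1.68, 0.84, 1.68)
(u₂, v₂, w₂) = (-1.68, 0.84, 1.68) − 0.04·(-6.72, 3.36, 6.72) = (-1.4112, 0.7056, 1.4112)

(-1.4112, 0.7056, 1.4112)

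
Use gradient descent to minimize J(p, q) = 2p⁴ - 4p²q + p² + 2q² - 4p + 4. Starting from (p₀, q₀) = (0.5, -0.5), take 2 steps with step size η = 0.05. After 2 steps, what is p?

0.53

∇J = (8p³ - 8pq + 2p - 4, -4p² + 4q)
(p₁, q₁) = (0.5, -0.5) − 0.05·(0, -3) = (0.5, -0.35)
(p₂, q₂) = (0.5, -0.35) − 0.05·(-0.6, -2.4) = (0.53, -0.23)
p = 0.53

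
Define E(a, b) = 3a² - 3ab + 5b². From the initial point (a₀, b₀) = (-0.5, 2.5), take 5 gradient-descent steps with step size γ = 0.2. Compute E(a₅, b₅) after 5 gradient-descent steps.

∇E = (6a - 3b, -3a + 10b)
Step 1: at (-0.5, 2.5), ∇E = (-10.5, 26.5) → (-0.5, 2.5) − 0.2·(-10.5, 26.5) = (1.6, -2.8)
Step 2: at (1.6, -2.8), ∇E = (18, -32.8) → (1.6, -2.8) − 0.2·(18, -32.8) = (-2, 3.76)
Step 3: at (-2, 3.76), ∇E = (-23.28, 43.6) → (-2, 3.76) − 0.2·(-23.28, 43.6) = (2.656, -4.96)
Step 4: at (2.656, -4.96), ∇E = (30.816, -57.568) → (2.656, -4.96) − 0.2·(30.816, -57.568) = (-3.5072, 6.5536)
Step 5: at (-3.5072, 6.5536), ∇E = (-40.704, 76.0576) → (-3.5072, 6.5536) − 0.2·(-40.704, 76.0576) = (4.6336, -8.65792)
E(4.6336, -8.65792) = 559.560654848

559.560654848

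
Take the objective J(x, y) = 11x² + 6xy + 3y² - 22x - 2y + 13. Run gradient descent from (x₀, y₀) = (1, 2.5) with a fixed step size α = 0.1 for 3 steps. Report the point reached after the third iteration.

(-1.172, -0.968)

∇J = (22x + 6y - 22, 6x + 6y - 2)
Step 1: at (1, 2.5), ∇J = (15, 19) → (1, 2.5) − 0.1·(15, 19) = (-0.5, 0.6)
Step 2: at (-0.5, 0.6), ∇J = (-29.4, -1.4) → (-0.5, 0.6) − 0.1·(-29.4, -1.4) = (2.44, 0.74)
Step 3: at (2.44, 0.74), ∇J = (36.12, 17.08) → (2.44, 0.74) − 0.1·(36.12, 17.08) = (-1.172, -0.968)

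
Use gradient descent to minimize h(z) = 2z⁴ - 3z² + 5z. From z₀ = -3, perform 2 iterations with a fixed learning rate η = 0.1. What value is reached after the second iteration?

-3439.0176

h′(z) = 8z³ - 6z + 5
Step 1: h′(-3) = -193; z₁ = -3 − 0.1·(-193) = 16.3
Step 2: h′(16.3) = 34553.176; z₂ = 16.3 − 0.1·34553.176 = -3439.0176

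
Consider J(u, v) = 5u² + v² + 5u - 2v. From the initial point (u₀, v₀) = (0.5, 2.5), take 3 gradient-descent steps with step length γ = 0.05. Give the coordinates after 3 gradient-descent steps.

∇J = (10u + 5, 2v - 2)
Step 1: at (0.5, 2.5), ∇J = (10, 3) → (0.5, 2.5) − 0.05·(10, 3) = (0, 2.35)
Step 2: at (0, 2.35), ∇J = (5, 2.7) → (0, 2.35) − 0.05·(5, 2.7) = (-0.25, 2.215)
Step 3: at (-0.25, 2.215), ∇J = (2.5, 2.43) → (-0.25, 2.215) − 0.05·(2.5, 2.43) = (-0.375, 2.0935)

(-0.375, 2.0935)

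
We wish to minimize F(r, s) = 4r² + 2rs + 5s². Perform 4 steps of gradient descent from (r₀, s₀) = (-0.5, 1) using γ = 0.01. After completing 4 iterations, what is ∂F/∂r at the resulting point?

∇F = (8r + 2s, 2r + 10s)
(r₁, s₁) = (-0.5, 1) − 0.01·(-2, 9) = (-0.48, 0.91)
(r₂, s₂) = (-0.48, 0.91) − 0.01·(-2.02, 8.14) = (-0.4598, 0.8286)
(r₃, s₃) = (-0.4598, 0.8286) − 0.01·(-2.0212, 7.3664) = (-0.439588, 0.754936)
(r₄, s₄) = (-0.439588, 0.754936) − 0.01·(-2.006832, 6.670184) = (-0.41951968, 0.68823416)
∂F/∂r at (-0.41951968, 0.68823416) = -1.97968912

-1.97968912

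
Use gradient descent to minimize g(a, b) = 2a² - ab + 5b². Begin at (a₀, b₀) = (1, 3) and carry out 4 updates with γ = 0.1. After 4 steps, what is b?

∇g = (4a - b, -a + 10b)
(a₁, b₁) = (1, 3) − 0.1·(1, 29) = (0.9, 0.1)
(a₂, b₂) = (0.9, 0.1) − 0.1·(3.5, 0.1) = (0.55, 0.09)
(a₃, b₃) = (0.55, 0.09) − 0.1·(2.11, 0.35) = (0.339, 0.055)
(a₄, b₄) = (0.339, 0.055) − 0.1·(1.301, 0.211) = (0.2089, 0.0339)
b = 0.0339

0.0339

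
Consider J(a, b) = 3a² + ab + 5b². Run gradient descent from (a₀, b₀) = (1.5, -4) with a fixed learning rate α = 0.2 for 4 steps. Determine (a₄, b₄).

(-0.9792, -4.1536)

∇J = (6a + b, a + 10b)
Step 1: at (1.5, -4), ∇J = (5, -38.5) → (1.5, -4) − 0.2·(5, -38.5) = (0.5, 3.7)
Step 2: at (0.5, 3.7), ∇J = (6.7, 37.5) → (0.5, 3.7) − 0.2·(6.7, 37.5) = (-0.84, -3.8)
Step 3: at (-0.84, -3.8), ∇J = (-8.84, -38.84) → (-0.84, -3.8) − 0.2·(-8.84, -38.84) = (0.928, 3.968)
Step 4: at (0.928, 3.968), ∇J = (9.536, 40.608) → (0.928, 3.968) − 0.2·(9.536, 40.608) = (-0.9792, -4.1536)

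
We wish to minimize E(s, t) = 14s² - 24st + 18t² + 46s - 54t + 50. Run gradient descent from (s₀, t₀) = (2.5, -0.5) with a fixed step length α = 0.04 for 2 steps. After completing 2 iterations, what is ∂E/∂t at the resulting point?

-216.0192

∇E = (28s - 24t + 46, -24s + 36t - 54)
(s₁, t₁) = (2.5, -0.5) − 0.04·(128, -132) = (-2.62, 4.78)
(s₂, t₂) = (-2.62, 4.78) − 0.04·(-142.08, 180.96) = (3.0632, -2.4584)
∂E/∂t at (3.0632, -2.4584) = -216.0192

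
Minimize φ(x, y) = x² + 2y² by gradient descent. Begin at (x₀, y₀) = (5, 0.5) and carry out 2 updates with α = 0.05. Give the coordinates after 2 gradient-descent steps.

(4.05, 0.32)

∇φ = (2x, 4y)
Step 1: at (5, 0.5), ∇φ = (10, 2) → (5, 0.5) − 0.05·(10, 2) = (4.5, 0.4)
Step 2: at (4.5, 0.4), ∇φ = (9, 1.6) → (4.5, 0.4) − 0.05·(9, 1.6) = (4.05, 0.32)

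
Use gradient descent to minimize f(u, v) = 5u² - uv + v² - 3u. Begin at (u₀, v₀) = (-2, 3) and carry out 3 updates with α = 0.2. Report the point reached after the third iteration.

(3.216, 0.424)

∇f = (10u - v - 3, -u + 2v)
Step 1: at (-2, 3), ∇f = (-26, 8) → (-2, 3) − 0.2·(-26, 8) = (3.2, 1.4)
Step 2: at (3.2, 1.4), ∇f = (27.6, -0.4) → (3.2, 1.4) − 0.2·(27.6, -0.4) = (-2.32, 1.48)
Step 3: at (-2.32, 1.48), ∇f = (-27.68, 5.28) → (-2.32, 1.48) − 0.2·(-27.68, 5.28) = (3.216, 0.424)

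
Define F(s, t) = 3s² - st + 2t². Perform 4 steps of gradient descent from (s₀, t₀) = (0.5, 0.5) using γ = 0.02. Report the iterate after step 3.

∇F = (6s - t, -s + 4t)
(s₁, t₁) = (0.5, 0.5) − 0.02·(2.5, 1.5) = (0.45, 0.47)
(s₂, t₂) = (0.45, 0.47) − 0.02·(2.23, 1.43) = (0.4054, 0.4414)
(s₃, t₃) = (0.4054, 0.4414) − 0.02·(1.991, 1.3602) = (0.36558, 0.414196)

(0.36558, 0.414196)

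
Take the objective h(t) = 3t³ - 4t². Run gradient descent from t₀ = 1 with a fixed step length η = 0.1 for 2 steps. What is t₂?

h′(t) = 9t² - 8t
Step 1: h′(1) = 1; t₁ = 1 − 0.1·1 = 0.9
Step 2: h′(0.9) = 0.09; t₂ = 0.9 − 0.1·0.09 = 0.891

0.891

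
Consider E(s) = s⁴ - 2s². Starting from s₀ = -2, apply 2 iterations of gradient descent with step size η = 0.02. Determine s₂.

E′(s) = 4s³ - 4s
Step 1: E′(-2) = -24; s₁ = -2 − 0.02·(-24) = -1.52
Step 2: E′(-1.52) = -7.967232; s₂ = -1.52 − 0.02·(-7.967232) = -1.36065536

-1.36065536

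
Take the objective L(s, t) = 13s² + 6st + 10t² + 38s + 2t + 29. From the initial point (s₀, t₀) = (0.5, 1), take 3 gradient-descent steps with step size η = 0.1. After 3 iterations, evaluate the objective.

3746.124496

∇L = (26s + 6t + 38, 6s + 20t + 2)
Step 1: at (0.5, 1), ∇L = (57, 25) → (0.5, 1) − 0.1·(57, 25) = (-5.2, -1.5)
Step 2: at (-5.2, -1.5), ∇L = (-106.2, -59.2) → (-5.2, -1.5) − 0.1·(-106.2, -59.2) = (5.42, 4.42)
Step 3: at (5.42, 4.42), ∇L = (205.44, 122.92) → (5.42, 4.42) − 0.1·(205.44, 122.92) = (-15.124, -7.872)
L(-15.124, -7.872) = 3746.124496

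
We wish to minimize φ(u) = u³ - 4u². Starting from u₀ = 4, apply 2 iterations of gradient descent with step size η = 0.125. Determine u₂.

2.5

φ′(u) = 3u² - 8u
u₁ = 4 − 0.125·16 = 2
u₂ = 2 − 0.125·(-4) = 2.5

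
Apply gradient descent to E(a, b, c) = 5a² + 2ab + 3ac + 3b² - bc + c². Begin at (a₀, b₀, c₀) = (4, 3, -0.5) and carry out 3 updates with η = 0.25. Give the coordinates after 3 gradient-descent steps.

(-26.328125, -8.765625, -8)

∇E = (10a + 2b + 3c, 2a + 6b - c, 3a - b + 2c)
(a₁, b₁, c₁) = (4, 3, -0.5) − 0.25·(44.5, 26.5, 8) = (-7.125, -3.625, -2.5)
(a₂, b₂, c₂) = (-7.125, -3.625, -2.5) − 0.25·(-86, -33.5, -22.75) = (14.375, 4.75, 3.1875)
(a₃, b₃, c₃) = (14.375, 4.75, 3.1875) − 0.25·(162.8125, 54.0625, 44.75) = (-26.328125, -8.765625, -8)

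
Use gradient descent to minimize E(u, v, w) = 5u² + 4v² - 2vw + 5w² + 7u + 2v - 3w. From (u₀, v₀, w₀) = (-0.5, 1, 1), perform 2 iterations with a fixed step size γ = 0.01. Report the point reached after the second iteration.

∇E = (10u + 7, 8v - 2w + 2, -2v + 10w - 3)
Step 1: at (-0.5, 1, 1), ∇E = (2, 8, 5) → (-0.5, 1, 1) − 0.01·(2, 8, 5) = (-0.52, 0.92, 0.95)
Step 2: at (-0.52, 0.92, 0.95), ∇E = (1.8, 7.46, 4.66) → (-0.52, 0.92, 0.95) − 0.01·(1.8, 7.46, 4.66) = (-0.538, 0.8454, 0.9034)

(-0.538, 0.8454, 0.9034)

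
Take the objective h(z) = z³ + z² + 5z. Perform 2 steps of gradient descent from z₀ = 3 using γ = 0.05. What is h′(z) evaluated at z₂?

7.05276675

h′(z) = 3z² + 2z + 5
z₁ = 3 − 0.05·38 = 1.1
z₂ = 1.1 − 0.05·10.83 = 0.5585
h′(z) at (0.5585) = 7.05276675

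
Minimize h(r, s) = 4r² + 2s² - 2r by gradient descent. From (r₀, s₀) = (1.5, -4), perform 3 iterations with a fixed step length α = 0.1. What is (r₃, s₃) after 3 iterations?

(0.26, -0.864)

∇h = (8r - 2, 4s)
Step 1: at (1.5, -4), ∇h = (10, -16) → (1.5, -4) − 0.1·(10, -16) = (0.5, -2.4)
Step 2: at (0.5, -2.4), ∇h = (2, -9.6) → (0.5, -2.4) − 0.1·(2, -9.6) = (0.3, -1.44)
Step 3: at (0.3, -1.44), ∇h = (0.4, -5.76) → (0.3, -1.44) − 0.1·(0.4, -5.76) = (0.26, -0.864)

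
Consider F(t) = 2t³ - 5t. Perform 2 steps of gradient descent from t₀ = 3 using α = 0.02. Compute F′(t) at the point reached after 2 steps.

F′(t) = 6t² - 5
Step 1: F′(3) = 49; t₁ = 3 − 0.02·49 = 2.02
Step 2: F′(2.02) = 19.4824; t₂ = 2.02 − 0.02·19.4824 = 1.630352
F′(t) at (1.630352) = 10.948285863424

10.948285863424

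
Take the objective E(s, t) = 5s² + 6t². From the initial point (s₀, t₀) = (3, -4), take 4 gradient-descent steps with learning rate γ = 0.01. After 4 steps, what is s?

1.9683

∇E = (10s, 12t)
Step 1: at (3, -4), ∇E = (30, -48) → (3, -4) − 0.01·(30, -48) = (2.7, -3.52)
Step 2: at (2.7, -3.52), ∇E = (27, -42.24) → (2.7, -3.52) − 0.01·(27, -42.24) = (2.43, -3.0976)
Step 3: at (2.43, -3.0976), ∇E = (24.3, -37.1712) → (2.43, -3.0976) − 0.01·(24.3, -37.1712) = (2.187, -2.725888)
Step 4: at (2.187, -2.725888), ∇E = (21.87, -32.710656) → (2.187, -2.725888) − 0.01·(21.87, -32.710656) = (1.9683, -2.39878144)
s = 1.9683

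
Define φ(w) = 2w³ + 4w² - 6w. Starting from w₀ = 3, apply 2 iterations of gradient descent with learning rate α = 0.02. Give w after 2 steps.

1.138368

φ′(w) = 6w² + 8w - 6
w₁ = 3 − 0.02·72 = 1.56
w₂ = 1.56 − 0.02·21.0816 = 1.138368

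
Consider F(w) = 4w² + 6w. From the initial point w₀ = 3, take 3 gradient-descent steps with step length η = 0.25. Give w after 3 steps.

F′(w) = 8w + 6
Step 1: F′(3) = 30; w₁ = 3 − 0.25·30 = -4.5
Step 2: F′(-4.5) = -30; w₂ = -4.5 − 0.25·(-30) = 3
Step 3: F′(3) = 30; w₃ = 3 − 0.25·30 = -4.5

-4.5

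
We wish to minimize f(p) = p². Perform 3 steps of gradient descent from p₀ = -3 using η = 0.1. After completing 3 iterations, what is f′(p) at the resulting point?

f′(p) = 2p
Step 1: f′(-3) = -6; p₁ = -3 − 0.1·(-6) = -2.4
Step 2: f′(-2.4) = -4.8; p₂ = -2.4 − 0.1·(-4.8) = -1.92
Step 3: f′(-1.92) = -3.84; p₃ = -1.92 − 0.1·(-3.84) = -1.536
f′(p) at (-1.536) = -3.072

-3.072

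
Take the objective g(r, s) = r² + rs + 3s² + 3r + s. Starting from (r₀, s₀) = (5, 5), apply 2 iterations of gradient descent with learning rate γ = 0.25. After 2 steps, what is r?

0.5

∇g = (2r + s + 3, r + 6s + 1)
(r₁, s₁) = (5, 5) − 0.25·(18, 36) = (0.5, -4)
(r₂, s₂) = (0.5, -4) − 0.25·(0, -22.5) = (0.5, 1.625)
r = 0.5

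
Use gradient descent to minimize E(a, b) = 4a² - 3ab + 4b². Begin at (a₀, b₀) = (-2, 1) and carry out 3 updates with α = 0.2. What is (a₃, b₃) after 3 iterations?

(2.592, -2.592)

∇E = (8a - 3b, -3a + 8b)
(a₁, b₁) = (-2, 1) − 0.2·(-19, 14) = (1.8, -1.8)
(a₂, b₂) = (1.8, -1.8) − 0.2·(19.8, -19.8) = (-2.16, 2.16)
(a₃, b₃) = (-2.16, 2.16) − 0.2·(-23.76, 23.76) = (2.592, -2.592)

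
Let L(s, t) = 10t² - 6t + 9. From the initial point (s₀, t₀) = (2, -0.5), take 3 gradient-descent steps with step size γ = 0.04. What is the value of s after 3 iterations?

2

∇L = (0, 20t - 6)
(s₁, t₁) = (2, -0.5) − 0.04·(0, -16) = (2, 0.14)
(s₂, t₂) = (2, 0.14) − 0.04·(0, -3.2) = (2, 0.268)
(s₃, t₃) = (2, 0.268) − 0.04·(0, -0.64) = (2, 0.2936)
s = 2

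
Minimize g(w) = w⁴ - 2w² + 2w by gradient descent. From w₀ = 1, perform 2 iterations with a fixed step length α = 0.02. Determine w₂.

0.92602112

g′(w) = 4w³ - 4w + 2
Step 1: g′(1) = 2; w₁ = 1 − 0.02·2 = 0.96
Step 2: g′(0.96) = 1.698944; w₂ = 0.96 − 0.02·1.698944 = 0.92602112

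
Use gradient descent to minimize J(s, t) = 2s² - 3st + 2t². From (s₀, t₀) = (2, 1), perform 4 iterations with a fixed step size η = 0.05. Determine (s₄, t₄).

(1.3110125, 1.13250625)

∇J = (4s - 3t, -3s + 4t)
Step 1: at (2, 1), ∇J = (5, -2) → (2, 1) − 0.05·(5, -2) = (1.75, 1.1)
Step 2: at (1.75, 1.1), ∇J = (3.7, -0.85) → (1.75, 1.1) − 0.05·(3.7, -0.85) = (1.565, 1.1425)
Step 3: at (1.565, 1.1425), ∇J = (2.8325, -0.125) → (1.565, 1.1425) − 0.05·(2.8325, -0.125) = (1.423375, 1.14875)
Step 4: at (1.423375, 1.14875), ∇J = (2.24725, 0.324875) → (1.423375, 1.14875) − 0.05·(2.24725, 0.324875) = (1.3110125, 1.13250625)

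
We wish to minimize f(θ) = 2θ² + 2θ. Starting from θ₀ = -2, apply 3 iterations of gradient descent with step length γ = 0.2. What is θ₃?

f′(θ) = 4θ + 2
θ₁ = -2 − 0.2·(-6) = -0.8
θ₂ = -0.8 − 0.2·(-1.2) = -0.56
θ₃ = -0.56 − 0.2·(-0.24) = -0.512

-0.512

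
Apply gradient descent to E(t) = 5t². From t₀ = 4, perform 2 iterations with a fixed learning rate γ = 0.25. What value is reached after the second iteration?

E′(t) = 10t
t₁ = 4 − 0.25·40 = -6
t₂ = -6 − 0.25·(-60) = 9

9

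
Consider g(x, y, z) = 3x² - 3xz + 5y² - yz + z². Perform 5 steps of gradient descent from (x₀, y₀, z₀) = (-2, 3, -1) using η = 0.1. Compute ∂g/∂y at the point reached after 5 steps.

∇g = (6x - 3z, 10y - z, -3x - y + 2z)
(x₁, y₁, z₁) = (-2, 3, -1) − 0.1·(-9, 31, 1) = (-1.1, -0.1, -1.1)
(x₂, y₂, z₂) = (-1.1, -0.1, -1.1) − 0.1·(-3.3, 0.1, 1.2) = (-0.77, -0.11, -1.22)
(x₃, y₃, z₃) = (-0.77, -0.11, -1.22) − 0.1·(-0.96, 0.12, -0.02) = (-0.674, -0.122, -1.218)
(x₄, y₄, z₄) = (-0.674, -0.122, -1.218) − 0.1·(-0.39, -0.002, -0.292) = (-0.635, -0.1218, -1.1888)
(x₅, y₅, z₅) = (-0.635, -0.1218, -1.1888) − 0.1·(-0.2436, -0.0292, -0.3508) = (-0.61064, -0.11888, -1.15372)
∂g/∂y at (-0.61064, -0.11888, -1.15372) = -0.03508

-0.03508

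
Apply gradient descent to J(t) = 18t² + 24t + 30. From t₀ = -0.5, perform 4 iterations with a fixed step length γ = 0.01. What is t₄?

J′(t) = 36t + 24
t₁ = -0.5 − 0.01·6 = -0.56
t₂ = -0.56 − 0.01·3.84 = -0.5984
t₃ = -0.5984 − 0.01·2.4576 = -0.622976
t₄ = -0.622976 − 0.01·1.572864 = -0.63870464

-0.63870464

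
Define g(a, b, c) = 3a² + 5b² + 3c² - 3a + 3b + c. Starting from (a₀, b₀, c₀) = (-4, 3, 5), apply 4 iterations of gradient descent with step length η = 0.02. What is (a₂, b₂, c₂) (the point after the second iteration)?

(-2.9848, 1.812, 3.8344)

∇g = (6a - 3, 10b + 3, 6c + 1)
(a₁, b₁, c₁) = (-4, 3, 5) − 0.02·(-27, 33, 31) = (-3.46, 2.34, 4.38)
(a₂, b₂, c₂) = (-3.46, 2.34, 4.38) − 0.02·(-23.76, 26.4, 27.28) = (-2.9848, 1.812, 3.8344)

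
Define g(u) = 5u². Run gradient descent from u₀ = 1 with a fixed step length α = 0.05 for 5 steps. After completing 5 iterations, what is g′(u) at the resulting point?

0.3125

g′(u) = 10u
u₁ = 1 − 0.05·10 = 0.5
u₂ = 0.5 − 0.05·5 = 0.25
u₃ = 0.25 − 0.05·2.5 = 0.125
u₄ = 0.125 − 0.05·1.25 = 0.0625
u₅ = 0.0625 − 0.05·0.625 = 0.03125
g′(u) at (0.03125) = 0.3125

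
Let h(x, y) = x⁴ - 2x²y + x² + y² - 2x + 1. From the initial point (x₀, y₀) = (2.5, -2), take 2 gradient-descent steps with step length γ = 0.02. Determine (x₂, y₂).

∇h = (4x³ - 4xy + 2x - 2, -2x² + 2y)
(x₁, y₁) = (2.5, -2) − 0.02·(85.5, -16.5) = (0.79, -1.67)
(x₂, y₂) = (0.79, -1.67) − 0.02·(6.829356, -4.5882) = (0.65341288, -1.578236)

(0.65341288, -1.578236)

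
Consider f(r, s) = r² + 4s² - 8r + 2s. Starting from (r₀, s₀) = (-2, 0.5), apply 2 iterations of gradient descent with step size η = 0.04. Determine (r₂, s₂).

∇f = (2r - 8, 8s + 2)
Step 1: at (-2, 0.5), ∇f = (-12, 6) → (-2, 0.5) − 0.04·(-12, 6) = (-1.52, 0.26)
Step 2: at (-1.52, 0.26), ∇f = (-11.04, 4.08) → (-1.52, 0.26) − 0.04·(-11.04, 4.08) = (-1.0784, 0.0968)

(-1.0784, 0.0968)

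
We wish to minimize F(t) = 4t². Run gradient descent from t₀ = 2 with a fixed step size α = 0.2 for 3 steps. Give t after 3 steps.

-0.432

F′(t) = 8t
t₁ = 2 − 0.2·16 = -1.2
t₂ = -1.2 − 0.2·(-9.6) = 0.72
t₃ = 0.72 − 0.2·5.76 = -0.432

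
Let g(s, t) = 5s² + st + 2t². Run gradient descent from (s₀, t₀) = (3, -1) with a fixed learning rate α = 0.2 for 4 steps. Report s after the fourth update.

∇g = (10s + t, s + 4t)
Step 1: at (3, -1), ∇g = (29, -1) → (3, -1) − 0.2·(29, -1) = (-2.8, -0.8)
Step 2: at (-2.8, -0.8), ∇g = (-28.8, -6) → (-2.8, -0.8) − 0.2·(-28.8, -6) = (2.96, 0.4)
Step 3: at (2.96, 0.4), ∇g = (30, 4.56) → (2.96, 0.4) − 0.2·(30, 4.56) = (-3.04, -0.512)
Step 4: at (-3.04, -0.512), ∇g = (-30.912, -5.088) → (-3.04, -0.512) − 0.2·(-30.912, -5.088) = (3.1424, 0.5056)
s = 3.1424

3.1424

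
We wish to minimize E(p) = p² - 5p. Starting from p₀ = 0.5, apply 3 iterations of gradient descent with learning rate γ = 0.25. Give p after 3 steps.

E′(p) = 2p - 5
p₁ = 0.5 − 0.25·(-4) = 1.5
p₂ = 1.5 − 0.25·(-2) = 2
p₃ = 2 − 0.25·(-1) = 2.25

2.25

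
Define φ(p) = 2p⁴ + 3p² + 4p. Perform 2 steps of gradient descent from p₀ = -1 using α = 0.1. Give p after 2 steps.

-0.4

φ′(p) = 8p³ + 6p + 4
Step 1: φ′(-1) = -10; p₁ = -1 − 0.1·(-10) = 0
Step 2: φ′(0) = 4; p₂ = 0 − 0.1·4 = -0.4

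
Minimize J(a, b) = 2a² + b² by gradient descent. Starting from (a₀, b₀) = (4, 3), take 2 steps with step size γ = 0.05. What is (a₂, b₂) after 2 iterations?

∇J = (4a, 2b)
(a₁, b₁) = (4, 3) − 0.05·(16, 6) = (3.2, 2.7)
(a₂, b₂) = (3.2, 2.7) − 0.05·(12.8, 5.4) = (2.56, 2.43)

(2.56, 2.43)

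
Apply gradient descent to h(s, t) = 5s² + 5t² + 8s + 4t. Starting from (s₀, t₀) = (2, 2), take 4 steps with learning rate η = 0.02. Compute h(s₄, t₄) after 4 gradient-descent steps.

∇h = (10s + 8, 10t + 4)
Step 1: at (2, 2), ∇h = (28, 24) → (2, 2) − 0.02·(28, 24) = (1.44, 1.52)
Step 2: at (1.44, 1.52), ∇h = (22.4, 19.2) → (1.44, 1.52) − 0.02·(22.4, 19.2) = (0.992, 1.136)
Step 3: at (0.992, 1.136), ∇h = (17.92, 15.36) → (0.992, 1.136) − 0.02·(17.92, 15.36) = (0.6336, 0.8288)
Step 4: at (0.6336, 0.8288), ∇h = (14.336, 12.288) → (0.6336, 0.8288) − 0.02·(14.336, 12.288) = (0.34688, 0.58304)
h(0.34688, 0.58304) = 7.40850688

7.40850688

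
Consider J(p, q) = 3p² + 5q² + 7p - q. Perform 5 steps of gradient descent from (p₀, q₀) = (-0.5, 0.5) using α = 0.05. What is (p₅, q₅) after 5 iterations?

(-1.05462, 0.1125)

∇J = (6p + 7, 10q - 1)
(p₁, q₁) = (-0.5, 0.5) − 0.05·(4, 4) = (-0.7, 0.3)
(p₂, q₂) = (-0.7, 0.3) − 0.05·(2.8, 2) = (-0.84, 0.2)
(p₃, q₃) = (-0.84, 0.2) − 0.05·(1.96, 1) = (-0.938, 0.15)
(p₄, q₄) = (-0.938, 0.15) − 0.05·(1.372, 0.5) = (-1.0066, 0.125)
(p₅, q₅) = (-1.0066, 0.125) − 0.05·(0.9604, 0.25) = (-1.05462, 0.1125)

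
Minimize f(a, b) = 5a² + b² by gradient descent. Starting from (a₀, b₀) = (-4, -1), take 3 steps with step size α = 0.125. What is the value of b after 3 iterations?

-0.421875

∇f = (10a, 2b)
(a₁, b₁) = (-4, -1) − 0.125·(-40, -2) = (1, -0.75)
(a₂, b₂) = (1, -0.75) − 0.125·(10, -1.5) = (-0.25, -0.5625)
(a₃, b₃) = (-0.25, -0.5625) − 0.125·(-2.5, -1.125) = (0.0625, -0.421875)
b = -0.421875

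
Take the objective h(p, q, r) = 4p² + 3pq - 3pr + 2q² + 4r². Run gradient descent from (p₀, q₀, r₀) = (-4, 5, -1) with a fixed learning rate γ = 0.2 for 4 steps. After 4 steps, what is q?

-0.1456

∇h = (8p + 3q - 3r, 3p + 4q, -3p + 8r)
Step 1: at (-4, 5, -1), ∇h = (-14, 8, 4) → (-4, 5, -1) − 0.2·(-14, 8, 4) = (-1.2, 3.4, -1.8)
Step 2: at (-1.2, 3.4, -1.8), ∇h = (6, 10, -10.8) → (-1.2, 3.4, -1.8) − 0.2·(6, 10, -10.8) = (-2.4, 1.4, 0.36)
Step 3: at (-2.4, 1.4, 0.36), ∇h = (-16.08, -1.6, 10.08) → (-2.4, 1.4, 0.36) − 0.2·(-16.08, -1.6, 10.08) = (0.816, 1.72, -1.656)
Step 4: at (0.816, 1.72, -1.656), ∇h = (16.656, 9.328, -15.696) → (0.816, 1.72, -1.656) − 0.2·(16.656, 9.328, -15.696) = (-2.5152, -0.1456, 1.4832)
q = -0.1456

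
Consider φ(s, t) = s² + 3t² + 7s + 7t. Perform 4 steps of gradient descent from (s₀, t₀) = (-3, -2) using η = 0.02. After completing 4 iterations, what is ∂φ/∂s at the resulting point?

0.84934656

∇φ = (2s + 7, 6t + 7)
Step 1: at (-3, -2), ∇φ = (1, -5) → (-3, -2) − 0.02·(1, -5) = (-3.02, -1.9)
Step 2: at (-3.02, -1.9), ∇φ = (0.96, -4.4) → (-3.02, -1.9) − 0.02·(0.96, -4.4) = (-3.0392, -1.812)
Step 3: at (-3.0392, -1.812), ∇φ = (0.9216, -3.872) → (-3.0392, -1.812) − 0.02·(0.9216, -3.872) = (-3.057632, -1.73456)
Step 4: at (-3.057632, -1.73456), ∇φ = (0.884736, -3.40736) → (-3.057632, -1.73456) − 0.02·(0.884736, -3.40736) = (-3.07532672, -1.6664128)
∂φ/∂s at (-3.07532672, -1.6664128) = 0.84934656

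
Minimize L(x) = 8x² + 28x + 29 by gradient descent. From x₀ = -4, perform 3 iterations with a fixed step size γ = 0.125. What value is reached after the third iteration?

0.5

L′(x) = 16x + 28
x₁ = -4 − 0.125·(-36) = 0.5
x₂ = 0.5 − 0.125·36 = -4
x₃ = -4 − 0.125·(-36) = 0.5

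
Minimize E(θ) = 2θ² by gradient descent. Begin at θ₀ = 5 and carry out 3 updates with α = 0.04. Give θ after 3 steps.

2.96352

E′(θ) = 4θ
Step 1: E′(5) = 20; θ₁ = 5 − 0.04·20 = 4.2
Step 2: E′(4.2) = 16.8; θ₂ = 4.2 − 0.04·16.8 = 3.528
Step 3: E′(3.528) = 14.112; θ₃ = 3.528 − 0.04·14.112 = 2.96352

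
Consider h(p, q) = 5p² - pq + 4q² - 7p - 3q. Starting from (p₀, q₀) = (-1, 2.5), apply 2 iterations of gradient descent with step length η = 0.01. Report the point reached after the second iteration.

∇h = (10p - q - 7, -p + 8q - 3)
(p₁, q₁) = (-1, 2.5) − 0.01·(-19.5, 18) = (-0.805, 2.32)
(p₂, q₂) = (-0.805, 2.32) − 0.01·(-17.37, 16.365) = (-0.6313, 2.15635)

(-0.6313, 2.15635)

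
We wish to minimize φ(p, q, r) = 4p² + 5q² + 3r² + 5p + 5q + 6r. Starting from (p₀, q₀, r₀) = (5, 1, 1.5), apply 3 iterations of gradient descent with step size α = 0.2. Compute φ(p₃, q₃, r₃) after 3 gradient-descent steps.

11.3436

∇φ = (8p + 5, 10q + 5, 6r + 6)
Step 1: at (5, 1, 1.5), ∇φ = (45, 15, 15) → (5, 1, 1.5) − 0.2·(45, 15, 15) = (-4, -2, -1.5)
Step 2: at (-4, -2, -1.5), ∇φ = (-27, -15, -3) → (-4, -2, -1.5) − 0.2·(-27, -15, -3) = (1.4, 1, -0.9)
Step 3: at (1.4, 1, -0.9), ∇φ = (16.2, 15, 0.6) → (1.4, 1, -0.9) − 0.2·(16.2, 15, 0.6) = (-1.84, -2, -1.02)
φ(-1.84, -2, -1.02) = 11.3436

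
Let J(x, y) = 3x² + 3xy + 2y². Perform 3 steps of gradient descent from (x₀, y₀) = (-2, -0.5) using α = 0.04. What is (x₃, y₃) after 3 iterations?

∇J = (6x + 3y, 3x + 4y)
Step 1: at (-2, -0.5), ∇J = (-13.5, -8) → (-2, -0.5) − 0.04·(-13.5, -8) = (-1.46, -0.18)
Step 2: at (-1.46, -0.18), ∇J = (-9.3, -5.1) → (-1.46, -0.18) − 0.04·(-9.3, -5.1) = (-1.088, 0.024)
Step 3: at (-1.088, 0.024), ∇J = (-6.456, -3.168) → (-1.088, 0.024) − 0.04·(-6.456, -3.168) = (-0.82976, 0.15072)

(-0.82976, 0.15072)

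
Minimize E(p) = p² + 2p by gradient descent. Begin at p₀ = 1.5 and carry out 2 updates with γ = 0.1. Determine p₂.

E′(p) = 2p + 2
Step 1: E′(1.5) = 5; p₁ = 1.5 − 0.1·5 = 1
Step 2: E′(1) = 4; p₂ = 1 − 0.1·4 = 0.6

0.6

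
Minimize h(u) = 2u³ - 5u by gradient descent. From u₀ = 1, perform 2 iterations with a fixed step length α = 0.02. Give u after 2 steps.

h′(u) = 6u² - 5
u₁ = 1 − 0.02·1 = 0.98
u₂ = 0.98 − 0.02·0.7624 = 0.964752

0.964752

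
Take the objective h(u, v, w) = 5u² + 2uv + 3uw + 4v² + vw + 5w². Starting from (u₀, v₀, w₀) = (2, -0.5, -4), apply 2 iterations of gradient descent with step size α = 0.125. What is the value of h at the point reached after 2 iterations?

∇h = (10u + 2v + 3w, 2u + 8v + w, 3u + v + 10w)
Step 1: at (2, -0.5, -4), ∇h = (7, -4, -34.5) → (2, -0.5, -4) − 0.125·(7, -4, -34.5) = (1.125, 0, 0.3125)
Step 2: at (1.125, 0, 0.3125), ∇h = (12.1875, 2.5625, 6.5) → (1.125, 0, 0.3125) − 0.125·(12.1875, 2.5625, 6.5) = (-0.3984375, -0.3203125, -0.5)
h(-0.3984375, -0.3203125, -0.5) = 3.46722412109375

3.46722412109375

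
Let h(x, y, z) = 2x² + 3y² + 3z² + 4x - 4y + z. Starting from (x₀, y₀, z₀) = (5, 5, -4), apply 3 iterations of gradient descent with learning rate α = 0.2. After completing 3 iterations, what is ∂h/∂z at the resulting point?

0.184

∇h = (4x + 4, 6y - 4, 6z + 1)
(x₁, y₁, z₁) = (5, 5, -4) − 0.2·(24, 26, -23) = (0.2, -0.2, 0.6)
(x₂, y₂, z₂) = (0.2, -0.2, 0.6) − 0.2·(4.8, -5.2, 4.6) = (-0.76, 0.84, -0.32)
(x₃, y₃, z₃) = (-0.76, 0.84, -0.32) − 0.2·(0.96, 1.04, -0.92) = (-0.952, 0.632, -0.136)
∂h/∂z at (-0.952, 0.632, -0.136) = 0.184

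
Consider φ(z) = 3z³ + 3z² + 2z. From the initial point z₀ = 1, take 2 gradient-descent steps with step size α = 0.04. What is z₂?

φ′(z) = 9z² + 6z + 2
Step 1: φ′(1) = 17; z₁ = 1 − 0.04·17 = 0.32
Step 2: φ′(0.32) = 4.8416; z₂ = 0.32 − 0.04·4.8416 = 0.126336

0.126336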